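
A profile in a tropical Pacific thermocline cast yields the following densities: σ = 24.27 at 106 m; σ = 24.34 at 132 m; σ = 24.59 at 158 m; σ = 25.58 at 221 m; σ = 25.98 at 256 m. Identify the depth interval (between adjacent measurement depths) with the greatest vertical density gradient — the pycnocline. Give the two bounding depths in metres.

158–221 m

Compute the density gradient over each adjacent pair:
  106–132 m: Δρ/Δz = 0.07/26 = 2.7 × 10⁻³ kg m⁻⁴
  132–158 m: Δρ/Δz = 0.25/26 = 9.6 × 10⁻³ kg m⁻⁴
  158–221 m: Δρ/Δz = 0.99/63 = 0.016 kg m⁻⁴
  221–256 m: Δρ/Δz = 0.40/35 = 0.011 kg m⁻⁴
The largest gradient is in the 158–221 m interval — the pycnocline.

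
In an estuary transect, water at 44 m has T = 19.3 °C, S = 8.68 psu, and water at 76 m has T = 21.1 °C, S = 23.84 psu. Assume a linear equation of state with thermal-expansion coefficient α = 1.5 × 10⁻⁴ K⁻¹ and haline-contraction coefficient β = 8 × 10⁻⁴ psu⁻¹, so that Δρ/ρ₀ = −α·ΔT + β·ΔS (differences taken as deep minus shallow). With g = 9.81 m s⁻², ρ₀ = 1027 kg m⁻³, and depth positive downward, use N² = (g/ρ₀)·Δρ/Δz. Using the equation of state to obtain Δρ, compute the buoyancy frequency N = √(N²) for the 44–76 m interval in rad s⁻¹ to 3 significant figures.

ΔT = +1.8 K, ΔS = +15.16 psu (deep − shallow).
Δρ/ρ₀ = −αΔT + βΔS = -2.70 × 10⁻⁴ + 0.012128 = 0.011858, so Δρ ≈ 12.18 kg m⁻³.
N² = (g/ρ₀)·Δρ/Δz = g·(Δρ/ρ₀)/Δz = 9.81 × 0.011858 / 32 = 3.6352 × 10⁻³ s⁻².
N = √(3.6352 × 10⁻³) = 0.060293 rad s⁻¹ ≈ 0.0603 rad s⁻¹.

0.0603 rad s⁻¹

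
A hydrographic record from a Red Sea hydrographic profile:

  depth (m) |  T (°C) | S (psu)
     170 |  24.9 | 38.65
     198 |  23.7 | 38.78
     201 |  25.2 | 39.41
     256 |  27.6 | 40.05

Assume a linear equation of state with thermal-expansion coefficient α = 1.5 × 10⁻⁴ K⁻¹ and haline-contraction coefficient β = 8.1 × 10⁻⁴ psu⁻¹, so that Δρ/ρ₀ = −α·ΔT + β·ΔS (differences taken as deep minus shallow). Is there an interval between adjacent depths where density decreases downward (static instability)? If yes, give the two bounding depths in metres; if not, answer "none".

none

Evaluate Δρ/ρ₀ = −αΔT + βΔS across each adjacent pair:
  170–198 m: −αΔT+βΔS = −(1.5 × 10⁻⁴)(-1.2)+(8.1 × 10⁻⁴)(+0.13) = 2.9 × 10⁻⁴ → stable
  198–201 m: −αΔT+βΔS = −(1.5 × 10⁻⁴)(+1.5)+(8.1 × 10⁻⁴)(+0.63) = 2.9 × 10⁻⁴ → stable
  201–256 m: −αΔT+βΔS = −(1.5 × 10⁻⁴)(+2.4)+(8.1 × 10⁻⁴)(+0.64) = 1.6 × 10⁻⁴ → stable
Every interval has Δρ > 0: the column is stably stratified throughout.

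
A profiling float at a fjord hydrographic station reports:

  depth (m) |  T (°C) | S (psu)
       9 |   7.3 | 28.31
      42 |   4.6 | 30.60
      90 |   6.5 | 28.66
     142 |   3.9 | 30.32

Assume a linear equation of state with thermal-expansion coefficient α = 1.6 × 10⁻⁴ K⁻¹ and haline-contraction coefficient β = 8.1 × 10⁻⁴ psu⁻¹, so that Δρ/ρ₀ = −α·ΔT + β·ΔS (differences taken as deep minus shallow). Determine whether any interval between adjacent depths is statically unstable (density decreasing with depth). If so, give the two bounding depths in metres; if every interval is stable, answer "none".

42–90 m

Evaluate Δρ/ρ₀ = −αΔT + βΔS across each adjacent pair:
  9–42 m: −αΔT+βΔS = −(1.6 × 10⁻⁴)(-2.7)+(8.1 × 10⁻⁴)(+2.29) = 2.3 × 10⁻³ → stable
  42–90 m: −αΔT+βΔS = −(1.6 × 10⁻⁴)(+1.9)+(8.1 × 10⁻⁴)(-1.94) = -1.9 × 10⁻³ → UNSTABLE
  90–142 m: −αΔT+βΔS = −(1.6 × 10⁻⁴)(-2.6)+(8.1 × 10⁻⁴)(+1.66) = 1.8 × 10⁻³ → stable
The 42–90 m interval has Δρ < 0: lighter water underlies denser water.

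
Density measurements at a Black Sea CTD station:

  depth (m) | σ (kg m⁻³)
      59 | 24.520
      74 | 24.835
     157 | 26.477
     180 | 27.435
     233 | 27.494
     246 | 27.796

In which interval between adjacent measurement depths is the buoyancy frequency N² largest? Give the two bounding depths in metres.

Compute the density gradient over each adjacent pair:
  59–74 m: Δρ/Δz = 0.315/15 = 0.021 kg m⁻⁴
  74–157 m: Δρ/Δz = 1.642/83 = 0.020 kg m⁻⁴
  157–180 m: Δρ/Δz = 0.958/23 = 0.042 kg m⁻⁴
  180–233 m: Δρ/Δz = 0.059/53 = 1.1 × 10⁻³ kg m⁻⁴
  233–246 m: Δρ/Δz = 0.302/13 = 0.023 kg m⁻⁴
The largest gradient is in the 157–180 m interval — the pycnocline.

157–180 m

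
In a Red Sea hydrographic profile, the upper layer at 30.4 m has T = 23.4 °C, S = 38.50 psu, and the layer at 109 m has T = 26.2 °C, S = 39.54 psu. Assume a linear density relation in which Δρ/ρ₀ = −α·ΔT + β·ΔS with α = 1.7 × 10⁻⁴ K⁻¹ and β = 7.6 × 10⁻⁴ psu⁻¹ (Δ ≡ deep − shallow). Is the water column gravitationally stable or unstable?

stable

ΔT = 26.2 − 23.4 = +2.8 K and ΔS = 39.54 − 38.50 = +1.04 psu (deep − shallow).
−αΔT = -4.76 × 10⁻⁴; βΔS = 7.904 × 10⁻⁴; sum Δρ/ρ₀ = 3.144 × 10⁻⁴.
Δρ/ρ₀ > 0, so Δρ > 0: deeper water is denser → statically stable.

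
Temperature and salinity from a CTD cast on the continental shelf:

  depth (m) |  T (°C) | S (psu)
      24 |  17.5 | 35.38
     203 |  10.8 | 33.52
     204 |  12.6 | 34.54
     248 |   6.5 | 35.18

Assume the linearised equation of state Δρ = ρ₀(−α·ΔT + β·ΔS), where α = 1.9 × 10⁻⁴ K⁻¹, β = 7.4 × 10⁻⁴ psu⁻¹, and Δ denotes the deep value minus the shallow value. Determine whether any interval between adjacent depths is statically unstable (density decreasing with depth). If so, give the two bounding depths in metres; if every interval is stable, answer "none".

24–203 m

Evaluate Δρ/ρ₀ = −αΔT + βΔS across each adjacent pair:
  24–203 m: −αΔT+βΔS = −(1.9 × 10⁻⁴)(-6.7)+(7.4 × 10⁻⁴)(-1.86) = -1.0 × 10⁻⁴ → UNSTABLE
  203–204 m: −αΔT+βΔS = −(1.9 × 10⁻⁴)(+1.8)+(7.4 × 10⁻⁴)(+1.02) = 4.1 × 10⁻⁴ → stable
  204–248 m: −αΔT+βΔS = −(1.9 × 10⁻⁴)(-6.1)+(7.4 × 10⁻⁴)(+0.64) = 1.6 × 10⁻³ → stable
The 24–203 m interval has Δρ < 0: lighter water underlies denser water.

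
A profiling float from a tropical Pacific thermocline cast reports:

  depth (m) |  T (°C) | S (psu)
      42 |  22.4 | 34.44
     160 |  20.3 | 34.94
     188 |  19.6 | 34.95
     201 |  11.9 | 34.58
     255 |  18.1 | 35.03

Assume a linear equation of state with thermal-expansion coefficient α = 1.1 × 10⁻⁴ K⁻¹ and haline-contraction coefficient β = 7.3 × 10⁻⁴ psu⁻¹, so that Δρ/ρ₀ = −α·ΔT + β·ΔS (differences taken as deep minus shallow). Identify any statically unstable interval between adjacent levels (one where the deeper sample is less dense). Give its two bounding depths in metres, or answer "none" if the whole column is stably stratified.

201–255 m

Evaluate Δρ/ρ₀ = −αΔT + βΔS across each adjacent pair:
  42–160 m: −αΔT+βΔS = −(1.1 × 10⁻⁴)(-2.1)+(7.3 × 10⁻⁴)(+0.50) = 6.0 × 10⁻⁴ → stable
  160–188 m: −αΔT+βΔS = −(1.1 × 10⁻⁴)(-0.7)+(7.3 × 10⁻⁴)(+0.01) = 8.4 × 10⁻⁵ → stable
  188–201 m: −αΔT+βΔS = −(1.1 × 10⁻⁴)(-7.7)+(7.3 × 10⁻⁴)(-0.37) = 5.8 × 10⁻⁴ → stable
  201–255 m: −αΔT+βΔS = −(1.1 × 10⁻⁴)(+6.2)+(7.3 × 10⁻⁴)(+0.45) = -3.5 × 10⁻⁴ → UNSTABLE
The 201–255 m interval has Δρ < 0: lighter water underlies denser water.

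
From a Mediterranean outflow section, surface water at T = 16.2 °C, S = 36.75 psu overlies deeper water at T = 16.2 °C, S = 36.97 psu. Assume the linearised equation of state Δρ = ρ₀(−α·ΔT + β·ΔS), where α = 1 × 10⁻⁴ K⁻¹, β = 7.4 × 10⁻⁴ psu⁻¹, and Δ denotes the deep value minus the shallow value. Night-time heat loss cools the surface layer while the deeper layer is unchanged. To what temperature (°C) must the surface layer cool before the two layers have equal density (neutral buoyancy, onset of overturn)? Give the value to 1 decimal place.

Neutral buoyancy requires Δρ = 0, i.e. −α(T_deep − T_surf′) + β(S_deep − S_surf) = 0.
T_surf′ = T_deep − (β/α)·ΔS = 16.2 − (7.4 × 10⁻⁴/1 × 10⁻⁴)·(+0.22) = 14.572 °C.
Cooling required: 16.2 − (14.572) = 1.628 °C.

14.6 °C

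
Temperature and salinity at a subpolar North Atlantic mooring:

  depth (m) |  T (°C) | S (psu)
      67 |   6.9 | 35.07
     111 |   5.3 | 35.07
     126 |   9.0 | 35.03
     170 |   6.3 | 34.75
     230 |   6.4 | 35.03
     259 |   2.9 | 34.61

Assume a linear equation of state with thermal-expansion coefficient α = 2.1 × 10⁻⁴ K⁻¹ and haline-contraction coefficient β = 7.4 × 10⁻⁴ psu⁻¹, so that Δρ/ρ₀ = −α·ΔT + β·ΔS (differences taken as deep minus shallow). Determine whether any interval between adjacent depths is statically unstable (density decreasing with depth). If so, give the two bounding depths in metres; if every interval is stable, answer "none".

Evaluate Δρ/ρ₀ = −αΔT + βΔS across each adjacent pair:
  67–111 m: −αΔT+βΔS = −(2.1 × 10⁻⁴)(-1.6)+(7.4 × 10⁻⁴)(+0.00) = 3.4 × 10⁻⁴ → stable
  111–126 m: −αΔT+βΔS = −(2.1 × 10⁻⁴)(+3.7)+(7.4 × 10⁻⁴)(-0.04) = -8.1 × 10⁻⁴ → UNSTABLE
  126–170 m: −αΔT+βΔS = −(2.1 × 10⁻⁴)(-2.7)+(7.4 × 10⁻⁴)(-0.28) = 3.6 × 10⁻⁴ → stable
  170–230 m: −αΔT+βΔS = −(2.1 × 10⁻⁴)(+0.1)+(7.4 × 10⁻⁴)(+0.28) = 1.9 × 10⁻⁴ → stable
  230–259 m: −αΔT+βΔS = −(2.1 × 10⁻⁴)(-3.5)+(7.4 × 10⁻⁴)(-0.42) = 4.2 × 10⁻⁴ → stable
The 111–126 m interval has Δρ < 0: lighter water underlies denser water.

111–126 m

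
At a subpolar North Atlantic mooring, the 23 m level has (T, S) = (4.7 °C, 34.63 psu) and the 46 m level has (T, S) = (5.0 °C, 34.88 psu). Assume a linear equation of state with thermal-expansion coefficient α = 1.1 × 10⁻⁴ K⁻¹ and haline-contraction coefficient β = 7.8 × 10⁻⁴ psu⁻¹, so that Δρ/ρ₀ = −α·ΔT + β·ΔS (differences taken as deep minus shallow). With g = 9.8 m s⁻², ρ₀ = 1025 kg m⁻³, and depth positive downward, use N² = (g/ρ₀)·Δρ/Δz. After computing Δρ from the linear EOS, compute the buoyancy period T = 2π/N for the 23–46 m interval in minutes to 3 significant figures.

12.6 min

ΔT = +0.3 K, ΔS = +0.25 psu (deep − shallow).
Δρ/ρ₀ = −αΔT + βΔS = -3.30 × 10⁻⁵ + 1.95 × 10⁻⁴ = 1.62 × 10⁻⁴, so Δρ ≈ 0.1660 kg m⁻³.
N² = (g/ρ₀)·Δρ/Δz = g·(Δρ/ρ₀)/Δz = 9.8 × 1.62 × 10⁻⁴ / 23 = 6.9026 × 10⁻⁵ s⁻².
N = √(6.9026 × 10⁻⁵) = 8.3082 × 10⁻³ rad s⁻¹ → T = 2π/N = 756.26 s = 12.604 min ≈ 12.6 min.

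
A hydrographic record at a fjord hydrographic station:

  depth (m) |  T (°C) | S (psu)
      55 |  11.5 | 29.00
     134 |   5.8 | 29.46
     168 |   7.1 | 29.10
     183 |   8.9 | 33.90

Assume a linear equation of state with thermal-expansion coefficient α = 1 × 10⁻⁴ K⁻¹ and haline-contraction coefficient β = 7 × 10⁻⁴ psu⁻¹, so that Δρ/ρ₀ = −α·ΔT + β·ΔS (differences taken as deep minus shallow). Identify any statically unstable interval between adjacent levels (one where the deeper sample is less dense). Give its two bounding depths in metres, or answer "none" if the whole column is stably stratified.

Evaluate Δρ/ρ₀ = −αΔT + βΔS across each adjacent pair:
  55–134 m: −αΔT+βΔS = −(1 × 10⁻⁴)(-5.7)+(7 × 10⁻⁴)(+0.46) = 8.9 × 10⁻⁴ → stable
  134–168 m: −αΔT+βΔS = −(1 × 10⁻⁴)(+1.3)+(7 × 10⁻⁴)(-0.36) = -3.8 × 10⁻⁴ → UNSTABLE
  168–183 m: −αΔT+βΔS = −(1 × 10⁻⁴)(+1.8)+(7 × 10⁻⁴)(+4.80) = 3.2 × 10⁻³ → stable
The 134–168 m interval has Δρ < 0: lighter water underlies denser water.

134–168 m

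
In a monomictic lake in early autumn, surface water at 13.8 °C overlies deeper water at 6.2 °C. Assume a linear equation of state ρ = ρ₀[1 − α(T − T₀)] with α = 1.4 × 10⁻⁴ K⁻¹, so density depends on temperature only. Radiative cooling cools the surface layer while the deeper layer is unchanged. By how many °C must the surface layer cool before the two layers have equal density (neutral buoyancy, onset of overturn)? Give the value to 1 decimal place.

With temperature the only control, equal density requires T_surf′ = T_deep.
T_surf′ = 6.2 °C.
Cooling required: 13.8 − 6.2 = 7.6 °C.

7.6 °C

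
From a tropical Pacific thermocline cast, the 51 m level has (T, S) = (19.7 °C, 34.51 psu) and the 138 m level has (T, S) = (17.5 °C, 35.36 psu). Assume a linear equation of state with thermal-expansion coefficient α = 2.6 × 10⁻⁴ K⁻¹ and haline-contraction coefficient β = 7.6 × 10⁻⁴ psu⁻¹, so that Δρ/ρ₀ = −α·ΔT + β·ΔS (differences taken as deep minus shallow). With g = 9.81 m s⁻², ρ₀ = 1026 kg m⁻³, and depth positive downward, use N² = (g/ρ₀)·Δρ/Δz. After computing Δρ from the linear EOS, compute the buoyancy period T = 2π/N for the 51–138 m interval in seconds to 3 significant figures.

536 s

ΔT = -2.2 K, ΔS = +0.85 psu (deep − shallow).
Δρ/ρ₀ = −αΔT + βΔS = 5.72 × 10⁻⁴ + 6.46 × 10⁻⁴ = 1.218 × 10⁻³, so Δρ ≈ 1.250 kg m⁻³.
N² = (g/ρ₀)·Δρ/Δz = g·(Δρ/ρ₀)/Δz = 9.81 × 1.218 × 10⁻³ / 87 = 1.3734 × 10⁻⁴ s⁻².
N = √(1.3734 × 10⁻⁴) = 0.011719 rad s⁻¹ → T = 2π/N = 536.15 s ≈ 536 s.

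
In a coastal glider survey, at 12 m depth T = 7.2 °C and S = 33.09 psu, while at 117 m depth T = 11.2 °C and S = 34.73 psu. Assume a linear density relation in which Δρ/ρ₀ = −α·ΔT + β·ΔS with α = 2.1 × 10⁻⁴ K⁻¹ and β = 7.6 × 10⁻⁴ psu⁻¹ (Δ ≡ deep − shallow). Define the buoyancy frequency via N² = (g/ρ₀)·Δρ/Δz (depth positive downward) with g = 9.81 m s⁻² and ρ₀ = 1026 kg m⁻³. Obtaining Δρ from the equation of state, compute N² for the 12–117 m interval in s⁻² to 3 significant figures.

3.80 × 10⁻⁵ s⁻²

ΔT = +4.0 K, ΔS = +1.64 psu (deep − shallow).
Δρ/ρ₀ = −αΔT + βΔS = -8.40 × 10⁻⁴ + 1.2464 × 10⁻³ = 4.064 × 10⁻⁴, so Δρ ≈ 0.4170 kg m⁻³.
N² = (g/ρ₀)·Δρ/Δz = g·(Δρ/ρ₀)/Δz = 9.81 × 4.064 × 10⁻⁴ / 105 = 3.7969 × 10⁻⁵ s⁻² ≈ 3.80 × 10⁻⁵ s⁻².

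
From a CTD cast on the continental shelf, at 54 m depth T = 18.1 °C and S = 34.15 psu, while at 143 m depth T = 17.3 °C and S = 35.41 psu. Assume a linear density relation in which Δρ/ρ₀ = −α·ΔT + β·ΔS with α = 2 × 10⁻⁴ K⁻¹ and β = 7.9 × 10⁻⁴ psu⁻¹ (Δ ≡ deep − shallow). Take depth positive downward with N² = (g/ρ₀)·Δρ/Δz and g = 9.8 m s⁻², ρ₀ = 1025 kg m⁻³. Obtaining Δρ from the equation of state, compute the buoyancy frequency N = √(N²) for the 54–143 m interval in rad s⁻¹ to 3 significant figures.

ΔT = -0.8 K, ΔS = +1.26 psu (deep − shallow).
Δρ/ρ₀ = −αΔT + βΔS = 1.60 × 10⁻⁴ + 9.954 × 10⁻⁴ = 1.1554 × 10⁻³, so Δρ ≈ 1.184 kg m⁻³.
N² = (g/ρ₀)·Δρ/Δz = g·(Δρ/ρ₀)/Δz = 9.8 × 1.1554 × 10⁻³ / 89 = 1.2722 × 10⁻⁴ s⁻².
N = √(1.2722 × 10⁻⁴) = 0.011279 rad s⁻¹ ≈ 0.0113 rad s⁻¹.

0.0113 rad s⁻¹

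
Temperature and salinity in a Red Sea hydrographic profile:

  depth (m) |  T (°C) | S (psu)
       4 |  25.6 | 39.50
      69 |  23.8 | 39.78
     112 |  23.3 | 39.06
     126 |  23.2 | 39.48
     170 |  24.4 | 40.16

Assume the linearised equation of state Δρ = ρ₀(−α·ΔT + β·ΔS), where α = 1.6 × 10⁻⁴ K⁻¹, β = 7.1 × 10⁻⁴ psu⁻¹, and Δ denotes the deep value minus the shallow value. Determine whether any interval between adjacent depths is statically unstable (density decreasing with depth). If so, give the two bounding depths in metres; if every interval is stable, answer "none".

Evaluate Δρ/ρ₀ = −αΔT + βΔS across each adjacent pair:
  4–69 m: −αΔT+βΔS = −(1.6 × 10⁻⁴)(-1.8)+(7.1 × 10⁻⁴)(+0.28) = 4.9 × 10⁻⁴ → stable
  69–112 m: −αΔT+βΔS = −(1.6 × 10⁻⁴)(-0.5)+(7.1 × 10⁻⁴)(-0.72) = -4.3 × 10⁻⁴ → UNSTABLE
  112–126 m: −αΔT+βΔS = −(1.6 × 10⁻⁴)(-0.1)+(7.1 × 10⁻⁴)(+0.42) = 3.1 × 10⁻⁴ → stable
  126–170 m: −αΔT+βΔS = −(1.6 × 10⁻⁴)(+1.2)+(7.1 × 10⁻⁴)(+0.68) = 2.9 × 10⁻⁴ → stable
The 69–112 m interval has Δρ < 0: lighter water underlies denser water.

69–112 m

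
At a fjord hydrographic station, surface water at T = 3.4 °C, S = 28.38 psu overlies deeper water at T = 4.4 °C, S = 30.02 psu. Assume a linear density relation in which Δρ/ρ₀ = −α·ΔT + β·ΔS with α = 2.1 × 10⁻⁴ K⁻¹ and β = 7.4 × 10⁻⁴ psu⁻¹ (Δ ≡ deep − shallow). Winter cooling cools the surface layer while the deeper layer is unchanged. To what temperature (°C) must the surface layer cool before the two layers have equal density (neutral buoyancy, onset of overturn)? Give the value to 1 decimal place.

Neutral buoyancy requires Δρ = 0, i.e. −α(T_deep − T_surf′) + β(S_deep − S_surf) = 0.
T_surf′ = T_deep − (β/α)·ΔS = 4.4 − (7.4 × 10⁻⁴/2.1 × 10⁻⁴)·(+1.64) = -1.379 °C.
Cooling required: 3.4 − (-1.379) = 4.779 °C.

-1.4 °C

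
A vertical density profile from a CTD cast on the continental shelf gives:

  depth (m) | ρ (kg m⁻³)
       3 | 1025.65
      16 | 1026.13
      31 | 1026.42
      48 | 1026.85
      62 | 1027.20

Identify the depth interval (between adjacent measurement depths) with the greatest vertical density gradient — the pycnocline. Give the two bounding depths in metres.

3–16 m

Compute the density gradient over each adjacent pair:
  3–16 m: Δρ/Δz = 0.48/13 = 0.037 kg m⁻⁴
  16–31 m: Δρ/Δz = 0.29/15 = 0.019 kg m⁻⁴
  31–48 m: Δρ/Δz = 0.43/17 = 0.025 kg m⁻⁴
  48–62 m: Δρ/Δz = 0.35/14 = 0.025 kg m⁻⁴
The largest gradient is in the 3–16 m interval — the pycnocline.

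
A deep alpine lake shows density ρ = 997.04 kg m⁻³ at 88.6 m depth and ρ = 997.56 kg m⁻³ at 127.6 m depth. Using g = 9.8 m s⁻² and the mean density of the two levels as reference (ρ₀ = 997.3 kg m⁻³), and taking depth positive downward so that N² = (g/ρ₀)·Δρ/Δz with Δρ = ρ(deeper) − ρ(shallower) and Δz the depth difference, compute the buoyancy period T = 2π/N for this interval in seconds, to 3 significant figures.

Δρ = 997.56 − 997.04 = 0.52 kg m⁻³ over Δz = 127.6 − 88.6 = 39 m.
N² = (9.8/997.3) × (0.52/39) = 1.3102 × 10⁻⁴ s⁻².
N = √(1.3102 × 10⁻⁴) = 0.011446 rad s⁻¹, so T = 2π/N = 548.94 s ≈ 549 s.
Since Δρ > 0 the layer is stably stratified.

549 s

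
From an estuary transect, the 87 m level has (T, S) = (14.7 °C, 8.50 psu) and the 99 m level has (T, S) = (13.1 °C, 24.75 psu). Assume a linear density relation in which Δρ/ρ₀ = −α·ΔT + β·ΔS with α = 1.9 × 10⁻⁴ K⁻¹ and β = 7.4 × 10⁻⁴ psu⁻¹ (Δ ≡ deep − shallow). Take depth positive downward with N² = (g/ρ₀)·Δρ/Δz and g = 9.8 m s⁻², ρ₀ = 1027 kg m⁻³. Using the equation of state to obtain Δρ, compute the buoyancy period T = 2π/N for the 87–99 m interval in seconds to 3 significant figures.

62.6 s

ΔT = -1.6 K, ΔS = +16.25 psu (deep − shallow).
Δρ/ρ₀ = −αΔT + βΔS = 3.04 × 10⁻⁴ + 0.012025 = 0.012329, so Δρ ≈ 12.66 kg m⁻³.
N² = (g/ρ₀)·Δρ/Δz = g·(Δρ/ρ₀)/Δz = 9.8 × 0.012329 / 12 = 0.010069 s⁻².
N = √(0.010069) = 0.10034 rad s⁻¹ → T = 2π/N = 62.619 s ≈ 62.6 s.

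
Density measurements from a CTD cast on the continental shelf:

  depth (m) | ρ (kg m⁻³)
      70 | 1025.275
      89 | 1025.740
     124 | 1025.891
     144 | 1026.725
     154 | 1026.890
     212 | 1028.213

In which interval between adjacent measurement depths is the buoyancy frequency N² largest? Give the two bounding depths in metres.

Compute the density gradient over each adjacent pair:
  70–89 m: Δρ/Δz = 0.465/19 = 0.024 kg m⁻⁴
  89–124 m: Δρ/Δz = 0.151/35 = 4.3 × 10⁻³ kg m⁻⁴
  124–144 m: Δρ/Δz = 0.834/20 = 0.042 kg m⁻⁴
  144–154 m: Δρ/Δz = 0.165/10 = 0.017 kg m⁻⁴
  154–212 m: Δρ/Δz = 1.323/58 = 0.023 kg m⁻⁴
The largest gradient is in the 124–144 m interval — the pycnocline.

124–144 m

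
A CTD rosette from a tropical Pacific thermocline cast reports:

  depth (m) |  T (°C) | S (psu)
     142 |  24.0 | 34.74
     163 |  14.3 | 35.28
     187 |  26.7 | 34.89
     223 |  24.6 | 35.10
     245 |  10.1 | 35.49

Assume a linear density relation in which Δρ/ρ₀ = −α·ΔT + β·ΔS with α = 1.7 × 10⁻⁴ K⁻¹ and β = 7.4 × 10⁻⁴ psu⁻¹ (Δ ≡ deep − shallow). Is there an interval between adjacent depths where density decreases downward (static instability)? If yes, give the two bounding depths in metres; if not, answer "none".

163–187 m

Evaluate Δρ/ρ₀ = −αΔT + βΔS across each adjacent pair:
  142–163 m: −αΔT+βΔS = −(1.7 × 10⁻⁴)(-9.7)+(7.4 × 10⁻⁴)(+0.54) = 2.0 × 10⁻³ → stable
  163–187 m: −αΔT+βΔS = −(1.7 × 10⁻⁴)(+12.4)+(7.4 × 10⁻⁴)(-0.39) = -2.4 × 10⁻³ → UNSTABLE
  187–223 m: −αΔT+βΔS = −(1.7 × 10⁻⁴)(-2.1)+(7.4 × 10⁻⁴)(+0.21) = 5.1 × 10⁻⁴ → stable
  223–245 m: −αΔT+βΔS = −(1.7 × 10⁻⁴)(-14.5)+(7.4 × 10⁻⁴)(+0.39) = 2.8 × 10⁻³ → stable
The 163–187 m interval has Δρ < 0: lighter water underlies denser water.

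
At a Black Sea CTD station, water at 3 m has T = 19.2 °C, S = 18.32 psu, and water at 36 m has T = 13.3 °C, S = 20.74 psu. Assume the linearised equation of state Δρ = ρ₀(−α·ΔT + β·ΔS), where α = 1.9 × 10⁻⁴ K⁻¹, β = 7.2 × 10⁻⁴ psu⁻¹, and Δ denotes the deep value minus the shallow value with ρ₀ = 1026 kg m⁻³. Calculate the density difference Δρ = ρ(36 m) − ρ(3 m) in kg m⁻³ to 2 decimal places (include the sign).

ΔT = -5.9 K, ΔS = +2.42 psu (deep − shallow).
Δρ/ρ₀ = −(1.9 × 10⁻⁴)(-5.9) + (7.2 × 10⁻⁴)(+2.42) = 2.8634 × 10⁻³.
Δρ = 1026 × (2.8634 × 10⁻³) = +2.94 kg m⁻³.
Positive Δρ: denser below, stable.

+2.94 kg m⁻³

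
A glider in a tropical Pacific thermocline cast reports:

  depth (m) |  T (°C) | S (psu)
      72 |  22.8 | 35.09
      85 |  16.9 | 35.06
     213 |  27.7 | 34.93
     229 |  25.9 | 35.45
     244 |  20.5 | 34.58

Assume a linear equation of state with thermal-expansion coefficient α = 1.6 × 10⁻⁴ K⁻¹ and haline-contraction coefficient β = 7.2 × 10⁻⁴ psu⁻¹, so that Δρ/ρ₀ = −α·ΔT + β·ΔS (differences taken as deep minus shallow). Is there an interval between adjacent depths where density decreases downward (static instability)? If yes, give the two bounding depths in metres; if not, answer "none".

Evaluate Δρ/ρ₀ = −αΔT + βΔS across each adjacent pair:
  72–85 m: −αΔT+βΔS = −(1.6 × 10⁻⁴)(-5.9)+(7.2 × 10⁻⁴)(-0.03) = 9.2 × 10⁻⁴ → stable
  85–213 m: −αΔT+βΔS = −(1.6 × 10⁻⁴)(+10.8)+(7.2 × 10⁻⁴)(-0.13) = -1.8 × 10⁻³ → UNSTABLE
  213–229 m: −αΔT+βΔS = −(1.6 × 10⁻⁴)(-1.8)+(7.2 × 10⁻⁴)(+0.52) = 6.6 × 10⁻⁴ → stable
  229–244 m: −αΔT+βΔS = −(1.6 × 10⁻⁴)(-5.4)+(7.2 × 10⁻⁴)(-0.87) = 2.4 × 10⁻⁴ → stable
The 85–213 m interval has Δρ < 0: lighter water underlies denser water.

85–213 m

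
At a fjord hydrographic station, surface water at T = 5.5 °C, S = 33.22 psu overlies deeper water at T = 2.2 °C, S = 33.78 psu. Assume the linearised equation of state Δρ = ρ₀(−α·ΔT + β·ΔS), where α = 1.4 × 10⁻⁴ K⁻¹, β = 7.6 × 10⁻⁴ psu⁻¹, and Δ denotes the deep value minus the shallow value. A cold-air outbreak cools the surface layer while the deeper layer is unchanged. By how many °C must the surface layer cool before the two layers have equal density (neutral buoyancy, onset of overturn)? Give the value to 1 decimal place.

Neutral buoyancy requires Δρ = 0, i.e. −α(T_deep − T_surf′) + β(S_deep − S_surf) = 0.
T_surf′ = T_deep − (β/α)·ΔS = 2.2 − (7.6 × 10⁻⁴/1.4 × 10⁻⁴)·(+0.56) = -0.840 °C.
Cooling required: 5.5 − (-0.840) = 6.340 °C.

6.3 °C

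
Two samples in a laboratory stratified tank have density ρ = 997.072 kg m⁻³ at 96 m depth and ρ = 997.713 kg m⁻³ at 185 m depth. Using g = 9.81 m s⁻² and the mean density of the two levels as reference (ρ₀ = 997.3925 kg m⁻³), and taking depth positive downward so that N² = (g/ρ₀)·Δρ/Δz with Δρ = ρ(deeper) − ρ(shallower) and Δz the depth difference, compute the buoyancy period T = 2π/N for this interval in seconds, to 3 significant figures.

747 s

Δρ = 997.713 − 997.072 = 0.641 kg m⁻³ over Δz = 185 − 96 = 89 m.
N² = (9.81/997.3925) × (0.641/89) = 7.0839 × 10⁻⁵ s⁻².
N = √(7.0839 × 10⁻⁵) = 8.4166 × 10⁻³ rad s⁻¹, so T = 2π/N = 746.52 s ≈ 747 s.
N² > 0, so the interval is statically stable.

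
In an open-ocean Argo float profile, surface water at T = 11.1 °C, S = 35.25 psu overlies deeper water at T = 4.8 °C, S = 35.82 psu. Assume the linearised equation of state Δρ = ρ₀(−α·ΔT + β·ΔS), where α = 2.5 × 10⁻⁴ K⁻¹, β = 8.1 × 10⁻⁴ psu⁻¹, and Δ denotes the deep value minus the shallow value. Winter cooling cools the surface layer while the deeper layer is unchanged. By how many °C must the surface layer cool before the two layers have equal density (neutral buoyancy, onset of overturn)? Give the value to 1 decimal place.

8.1 °C

Neutral buoyancy requires Δρ = 0, i.e. −α(T_deep − T_surf′) + β(S_deep − S_surf) = 0.
T_surf′ = T_deep − (β/α)·ΔS = 4.8 − (8.1 × 10⁻⁴/2.5 × 10⁻⁴)·(+0.57) = 2.953 °C.
Cooling required: 11.1 − (2.953) = 8.147 °C.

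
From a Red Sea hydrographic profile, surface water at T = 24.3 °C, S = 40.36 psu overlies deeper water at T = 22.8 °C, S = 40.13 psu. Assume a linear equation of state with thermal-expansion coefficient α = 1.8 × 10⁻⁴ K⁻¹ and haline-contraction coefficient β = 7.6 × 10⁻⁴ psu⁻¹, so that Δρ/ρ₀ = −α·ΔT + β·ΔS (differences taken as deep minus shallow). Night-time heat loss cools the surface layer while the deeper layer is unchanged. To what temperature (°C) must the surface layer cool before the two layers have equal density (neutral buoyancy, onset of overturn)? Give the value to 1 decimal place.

Neutral buoyancy requires Δρ = 0, i.e. −α(T_deep − T_surf′) + β(S_deep − S_surf) = 0.
T_surf′ = T_deep − (β/α)·ΔS = 22.8 − (7.6 × 10⁻⁴/1.8 × 10⁻⁴)·(-0.23) = 23.771 °C.
Cooling required: 24.3 − (23.771) = 0.529 °C.

23.8 °C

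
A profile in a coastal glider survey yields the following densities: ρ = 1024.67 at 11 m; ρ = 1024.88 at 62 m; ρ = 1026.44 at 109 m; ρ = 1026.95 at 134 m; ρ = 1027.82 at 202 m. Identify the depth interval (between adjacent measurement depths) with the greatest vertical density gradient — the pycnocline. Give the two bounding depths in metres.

Compute the density gradient over each adjacent pair:
  11–62 m: Δρ/Δz = 0.21/51 = 4.1 × 10⁻³ kg m⁻⁴
  62–109 m: Δρ/Δz = 1.56/47 = 0.033 kg m⁻⁴
  109–134 m: Δρ/Δz = 0.51/25 = 0.020 kg m⁻⁴
  134–202 m: Δρ/Δz = 0.87/68 = 0.013 kg m⁻⁴
The largest gradient is in the 62–109 m interval — the pycnocline.

62–109 m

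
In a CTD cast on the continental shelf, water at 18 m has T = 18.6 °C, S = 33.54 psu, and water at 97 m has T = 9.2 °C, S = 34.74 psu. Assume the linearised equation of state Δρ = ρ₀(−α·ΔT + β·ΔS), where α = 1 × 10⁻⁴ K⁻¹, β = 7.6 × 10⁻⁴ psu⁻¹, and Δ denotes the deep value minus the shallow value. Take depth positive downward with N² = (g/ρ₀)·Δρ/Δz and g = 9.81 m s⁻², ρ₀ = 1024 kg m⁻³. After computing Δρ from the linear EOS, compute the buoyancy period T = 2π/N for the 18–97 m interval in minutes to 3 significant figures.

6.91 min

ΔT = -9.4 K, ΔS = +1.20 psu (deep − shallow).
Δρ/ρ₀ = −αΔT + βΔS = 9.40 × 10⁻⁴ + 9.12 × 10⁻⁴ = 1.852 × 10⁻³, so Δρ ≈ 1.896 kg m⁻³.
N² = (g/ρ₀)·Δρ/Δz = g·(Δρ/ρ₀)/Δz = 9.81 × 1.852 × 10⁻³ / 79 = 2.2998 × 10⁻⁴ s⁻².
N = √(2.2998 × 10⁻⁴) = 0.015165 rad s⁻¹ → T = 2π/N = 414.32 s = 6.9053 min ≈ 6.91 min.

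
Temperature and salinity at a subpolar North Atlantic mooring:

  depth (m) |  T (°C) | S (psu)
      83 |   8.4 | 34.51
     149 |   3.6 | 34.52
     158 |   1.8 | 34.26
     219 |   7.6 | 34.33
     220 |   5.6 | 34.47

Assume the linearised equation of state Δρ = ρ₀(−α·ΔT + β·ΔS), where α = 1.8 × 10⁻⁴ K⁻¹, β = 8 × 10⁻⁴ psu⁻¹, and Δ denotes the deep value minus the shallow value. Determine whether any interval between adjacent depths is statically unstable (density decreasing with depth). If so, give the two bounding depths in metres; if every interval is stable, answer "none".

Evaluate Δρ/ρ₀ = −αΔT + βΔS across each adjacent pair:
  83–149 m: −αΔT+βΔS = −(1.8 × 10⁻⁴)(-4.8)+(8 × 10⁻⁴)(+0.01) = 8.7 × 10⁻⁴ → stable
  149–158 m: −αΔT+βΔS = −(1.8 × 10⁻⁴)(-1.8)+(8 × 10⁻⁴)(-0.26) = 1.2 × 10⁻⁴ → stable
  158–219 m: −αΔT+βΔS = −(1.8 × 10⁻⁴)(+5.8)+(8 × 10⁻⁴)(+0.07) = -9.9 × 10⁻⁴ → UNSTABLE
  219–220 m: −αΔT+βΔS = −(1.8 × 10⁻⁴)(-2.0)+(8 × 10⁻⁴)(+0.14) = 4.7 × 10⁻⁴ → stable
The 158–219 m interval has Δρ < 0: lighter water underlies denser water.

158–219 m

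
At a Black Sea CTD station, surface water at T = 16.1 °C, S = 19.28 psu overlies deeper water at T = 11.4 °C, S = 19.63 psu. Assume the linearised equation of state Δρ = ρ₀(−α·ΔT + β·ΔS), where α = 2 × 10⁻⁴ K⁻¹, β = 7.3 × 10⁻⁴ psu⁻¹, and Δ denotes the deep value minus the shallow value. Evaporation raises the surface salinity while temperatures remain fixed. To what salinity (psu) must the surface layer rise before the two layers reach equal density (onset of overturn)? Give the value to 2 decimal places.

Neutral buoyancy requires −α(T_deep − T_surf) + β(S_deep − S_surf′) = 0.
S_surf′ = S_deep − (α/β)·ΔT = 19.63 − (2 × 10⁻⁴/7.3 × 10⁻⁴)·(-4.7) = 20.9177 psu.
Increase required: 20.9177 − 19.28 = 1.6377 psu.

20.92 psu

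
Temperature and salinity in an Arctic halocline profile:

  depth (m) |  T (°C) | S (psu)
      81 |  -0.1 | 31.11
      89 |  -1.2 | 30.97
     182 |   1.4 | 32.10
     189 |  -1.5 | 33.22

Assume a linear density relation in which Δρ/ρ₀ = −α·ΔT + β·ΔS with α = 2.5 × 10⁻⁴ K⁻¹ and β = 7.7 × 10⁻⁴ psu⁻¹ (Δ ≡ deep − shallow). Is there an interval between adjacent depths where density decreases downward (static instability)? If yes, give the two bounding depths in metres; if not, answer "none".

none

Evaluate Δρ/ρ₀ = −αΔT + βΔS across each adjacent pair:
  81–89 m: −αΔT+βΔS = −(2.5 × 10⁻⁴)(-1.1)+(7.7 × 10⁻⁴)(-0.14) = 1.7 × 10⁻⁴ → stable
  89–182 m: −αΔT+βΔS = −(2.5 × 10⁻⁴)(+2.6)+(7.7 × 10⁻⁴)(+1.13) = 2.2 × 10⁻⁴ → stable
  182–189 m: −αΔT+βΔS = −(2.5 × 10⁻⁴)(-2.9)+(7.7 × 10⁻⁴)(+1.12) = 1.6 × 10⁻³ → stable
Every interval has Δρ > 0: the column is stably stratified throughout.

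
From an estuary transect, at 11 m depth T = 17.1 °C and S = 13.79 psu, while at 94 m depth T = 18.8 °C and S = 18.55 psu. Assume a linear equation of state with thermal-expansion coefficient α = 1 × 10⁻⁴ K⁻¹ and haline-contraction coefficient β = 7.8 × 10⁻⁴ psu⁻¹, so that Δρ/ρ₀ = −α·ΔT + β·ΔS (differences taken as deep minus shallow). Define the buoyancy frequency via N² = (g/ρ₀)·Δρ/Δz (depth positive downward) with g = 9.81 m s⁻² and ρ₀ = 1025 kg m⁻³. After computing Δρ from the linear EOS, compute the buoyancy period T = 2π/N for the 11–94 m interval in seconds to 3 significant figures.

307 s

ΔT = +1.7 K, ΔS = +4.76 psu (deep − shallow).
Δρ/ρ₀ = −αΔT + βΔS = -1.70 × 10⁻⁴ + 3.7128 × 10⁻³ = 3.5428 × 10⁻³, so Δρ ≈ 3.631 kg m⁻³.
N² = (g/ρ₀)·Δρ/Δz = g·(Δρ/ρ₀)/Δz = 9.81 × 3.5428 × 10⁻³ / 83 = 4.1873 × 10⁻⁴ s⁻².
N = √(4.1873 × 10⁻⁴) = 0.020463 rad s⁻¹ → T = 2π/N = 307.05 s ≈ 307 s.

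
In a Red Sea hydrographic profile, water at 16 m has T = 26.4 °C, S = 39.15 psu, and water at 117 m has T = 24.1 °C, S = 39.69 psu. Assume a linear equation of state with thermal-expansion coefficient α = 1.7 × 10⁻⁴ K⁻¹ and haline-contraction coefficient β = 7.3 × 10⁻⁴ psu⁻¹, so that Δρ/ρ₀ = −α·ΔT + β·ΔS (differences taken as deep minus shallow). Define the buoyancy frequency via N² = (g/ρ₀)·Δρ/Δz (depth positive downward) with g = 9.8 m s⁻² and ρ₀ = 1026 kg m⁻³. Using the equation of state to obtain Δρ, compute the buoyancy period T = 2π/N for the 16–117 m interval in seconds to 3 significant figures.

720 s

ΔT = -2.3 K, ΔS = +0.54 psu (deep − shallow).
Δρ/ρ₀ = −αΔT + βΔS = 3.91 × 10⁻⁴ + 3.942 × 10⁻⁴ = 7.852 × 10⁻⁴, so Δρ ≈ 0.8056 kg m⁻³.
N² = (g/ρ₀)·Δρ/Δz = g·(Δρ/ρ₀)/Δz = 9.8 × 7.852 × 10⁻⁴ / 101 = 7.6188 × 10⁻⁵ s⁻².
N = √(7.6188 × 10⁻⁵) = 8.7286 × 10⁻³ rad s⁻¹ → T = 2π/N = 719.84 s ≈ 720 s.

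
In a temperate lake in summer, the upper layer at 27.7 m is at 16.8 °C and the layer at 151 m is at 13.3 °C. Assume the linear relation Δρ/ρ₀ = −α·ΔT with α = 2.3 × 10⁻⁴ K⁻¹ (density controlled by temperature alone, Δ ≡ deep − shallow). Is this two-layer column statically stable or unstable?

ΔT = 13.3 − 16.8 = -3.5 K, so Δρ/ρ₀ = −αΔT = 8.05 × 10⁻⁴.
Δρ/ρ₀ > 0, so Δρ > 0: deeper water is denser → statically stable.

stable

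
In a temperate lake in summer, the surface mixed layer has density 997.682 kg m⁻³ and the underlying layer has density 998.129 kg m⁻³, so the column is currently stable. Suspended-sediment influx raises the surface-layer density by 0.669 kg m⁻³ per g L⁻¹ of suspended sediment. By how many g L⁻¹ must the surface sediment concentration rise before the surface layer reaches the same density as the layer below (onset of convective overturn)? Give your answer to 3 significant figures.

Density deficit of the surface layer: 998.129 − 997.682 = 0.447 kg m⁻³.
Required change = 0.447 / 0.669 = 0.668 g L⁻¹.

0.668 g L⁻¹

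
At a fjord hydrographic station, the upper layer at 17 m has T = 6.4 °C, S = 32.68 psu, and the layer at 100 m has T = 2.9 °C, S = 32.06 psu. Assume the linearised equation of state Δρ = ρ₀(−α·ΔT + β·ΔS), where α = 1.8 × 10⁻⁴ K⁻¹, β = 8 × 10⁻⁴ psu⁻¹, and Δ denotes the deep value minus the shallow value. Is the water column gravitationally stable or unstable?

ΔT = 2.9 − 6.4 = -3.5 K and ΔS = 32.06 − 32.68 = -0.62 psu (deep − shallow).
−αΔT = 6.30 × 10⁻⁴; βΔS = -4.96 × 10⁻⁴; sum Δρ/ρ₀ = 1.34 × 10⁻⁴.
Δρ/ρ₀ > 0, so Δρ > 0: deeper water is denser → statically stable.

stable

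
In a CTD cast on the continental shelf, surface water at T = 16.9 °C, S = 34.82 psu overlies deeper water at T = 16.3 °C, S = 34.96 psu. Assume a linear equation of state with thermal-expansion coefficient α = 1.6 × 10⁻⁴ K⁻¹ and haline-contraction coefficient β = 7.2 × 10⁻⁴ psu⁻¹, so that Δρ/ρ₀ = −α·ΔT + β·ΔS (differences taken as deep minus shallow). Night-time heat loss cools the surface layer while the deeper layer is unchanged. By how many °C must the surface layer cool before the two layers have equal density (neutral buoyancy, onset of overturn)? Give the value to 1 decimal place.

Neutral buoyancy requires Δρ = 0, i.e. −α(T_deep − T_surf′) + β(S_deep − S_surf) = 0.
T_surf′ = T_deep − (β/α)·ΔS = 16.3 − (7.2 × 10⁻⁴/1.6 × 10⁻⁴)·(+0.14) = 15.670 °C.
Cooling required: 16.9 − (15.670) = 1.230 °C.

1.2 °C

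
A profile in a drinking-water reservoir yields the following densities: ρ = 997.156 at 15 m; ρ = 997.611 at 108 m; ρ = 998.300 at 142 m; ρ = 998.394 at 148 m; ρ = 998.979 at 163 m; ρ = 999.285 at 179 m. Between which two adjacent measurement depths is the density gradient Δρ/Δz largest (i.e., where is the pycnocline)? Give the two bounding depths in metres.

148–163 m

Compute the density gradient over each adjacent pair:
  15–108 m: Δρ/Δz = 0.455/93 = 4.9 × 10⁻³ kg m⁻⁴
  108–142 m: Δρ/Δz = 0.689/34 = 0.020 kg m⁻⁴
  142–148 m: Δρ/Δz = 0.094/6 = 0.016 kg m⁻⁴
  148–163 m: Δρ/Δz = 0.585/15 = 0.039 kg m⁻⁴
  163–179 m: Δρ/Δz = 0.306/16 = 0.019 kg m⁻⁴
The largest gradient is in the 148–163 m interval — the pycnocline.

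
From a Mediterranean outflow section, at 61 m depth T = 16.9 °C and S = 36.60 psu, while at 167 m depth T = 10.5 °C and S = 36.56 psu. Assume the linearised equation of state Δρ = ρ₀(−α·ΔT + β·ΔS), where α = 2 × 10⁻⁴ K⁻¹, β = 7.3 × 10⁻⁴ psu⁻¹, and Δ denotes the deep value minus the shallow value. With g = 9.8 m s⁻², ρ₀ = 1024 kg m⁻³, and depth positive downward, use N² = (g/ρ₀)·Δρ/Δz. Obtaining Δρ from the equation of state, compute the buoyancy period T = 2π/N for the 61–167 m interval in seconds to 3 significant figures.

584 s

ΔT = -6.4 K, ΔS = -0.04 psu (deep − shallow).
Δρ/ρ₀ = −αΔT + βΔS = 1.28 × 10⁻³ − 2.92 × 10⁻⁵ = 1.2508 × 10⁻³, so Δρ ≈ 1.281 kg m⁻³.
N² = (g/ρ₀)·Δρ/Δz = g·(Δρ/ρ₀)/Δz = 9.8 × 1.2508 × 10⁻³ / 106 = 1.1564 × 10⁻⁴ s⁻².
N = √(1.1564 × 10⁻⁴) = 0.010754 rad s⁻¹ → T = 2π/N = 584.26 s ≈ 584 s.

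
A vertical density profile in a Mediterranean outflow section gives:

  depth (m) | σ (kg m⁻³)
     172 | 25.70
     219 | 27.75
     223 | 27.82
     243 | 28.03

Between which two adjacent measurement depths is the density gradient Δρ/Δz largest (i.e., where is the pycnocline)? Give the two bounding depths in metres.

Compute the density gradient over each adjacent pair:
  172–219 m: Δρ/Δz = 2.05/47 = 0.044 kg m⁻⁴
  219–223 m: Δρ/Δz = 0.07/4 = 0.018 kg m⁻⁴
  223–243 m: Δρ/Δz = 0.21/20 = 0.010 kg m⁻⁴
The largest gradient is in the 172–219 m interval — the pycnocline.

172–219 m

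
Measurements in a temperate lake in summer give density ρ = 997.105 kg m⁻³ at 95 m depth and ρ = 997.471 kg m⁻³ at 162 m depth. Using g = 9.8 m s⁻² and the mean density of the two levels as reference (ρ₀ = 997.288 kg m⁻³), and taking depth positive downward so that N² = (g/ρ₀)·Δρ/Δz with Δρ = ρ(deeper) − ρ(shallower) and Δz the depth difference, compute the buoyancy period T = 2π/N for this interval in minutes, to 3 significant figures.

Δρ = 997.471 − 997.105 = 0.366 kg m⁻³ over Δz = 162 − 95 = 67 m.
N² = (9.8/997.288) × (0.366/67) = 5.3680 × 10⁻⁵ s⁻².
N = √(5.3680 × 10⁻⁵) = 7.3267 × 10⁻³ rad s⁻¹, so T = 2π/N = 857.57 s = 14.293 min ≈ 14.3 min.

14.3 min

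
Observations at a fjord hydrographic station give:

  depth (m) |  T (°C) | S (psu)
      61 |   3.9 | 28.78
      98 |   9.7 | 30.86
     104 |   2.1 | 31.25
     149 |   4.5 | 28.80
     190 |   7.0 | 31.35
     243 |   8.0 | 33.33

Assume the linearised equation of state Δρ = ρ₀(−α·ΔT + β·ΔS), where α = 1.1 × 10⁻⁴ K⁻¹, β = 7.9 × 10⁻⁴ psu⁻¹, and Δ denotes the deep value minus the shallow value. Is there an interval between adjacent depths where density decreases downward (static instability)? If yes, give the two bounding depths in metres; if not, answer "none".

104–149 m

Evaluate Δρ/ρ₀ = −αΔT + βΔS across each adjacent pair:
  61–98 m: −αΔT+βΔS = −(1.1 × 10⁻⁴)(+5.8)+(7.9 × 10⁻⁴)(+2.08) = 1.0 × 10⁻³ → stable
  98–104 m: −αΔT+βΔS = −(1.1 × 10⁻⁴)(-7.6)+(7.9 × 10⁻⁴)(+0.39) = 1.1 × 10⁻³ → stable
  104–149 m: −αΔT+βΔS = −(1.1 × 10⁻⁴)(+2.4)+(7.9 × 10⁻⁴)(-2.45) = -2.2 × 10⁻³ → UNSTABLE
  149–190 m: −αΔT+βΔS = −(1.1 × 10⁻⁴)(+2.5)+(7.9 × 10⁻⁴)(+2.55) = 1.7 × 10⁻³ → stable
  190–243 m: −αΔT+βΔS = −(1.1 × 10⁻⁴)(+1.0)+(7.9 × 10⁻⁴)(+1.98) = 1.5 × 10⁻³ → stable
The 104–149 m interval has Δρ < 0: lighter water underlies denser water.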